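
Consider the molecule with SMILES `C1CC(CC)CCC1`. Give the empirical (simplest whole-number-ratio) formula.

Atom tally by fragment:
  cyclohexane ring core → C:6 H:12
  (− 1 ring H displaced by substituents)
  + C2H5 → C:2 H:5
Element totals:
  C: 8
  H: 16
Molecular formula: C8H16.
gcd of subscripts = 8; dividing each by 8:
  C: 8/8 = 1
  H: 16/8 = 2

CH2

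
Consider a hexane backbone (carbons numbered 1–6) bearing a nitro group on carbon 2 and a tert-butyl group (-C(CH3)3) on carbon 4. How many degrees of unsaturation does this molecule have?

Atom tally by fragment:
  CH3 → C:1 H:3
  CH(NO2) → C:1 H:1 N:1 O:2
  CH2 → C:1 H:2
  CH(C(CH3)3) → C:5 H:10
  CH2 → C:1 H:2
  CH3 → C:1 H:3
Element totals:
  C: 10
  H: 21
  N: 1
  O: 2
Molecular formula: C10H21NO2.
DoU = (2C + 2 + N − H − X) / 2 = (2·10 + 2 + 1 − 21 − 0) / 2 = 1.

1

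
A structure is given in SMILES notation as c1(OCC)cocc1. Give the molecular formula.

Atom tally by fragment:
  furan ring core → C:4 H:4 O:1
  (− 1 ring H displaced by substituents)
  + OC2H5 → C:2 H:5 O:1
Element totals:
  C: 6
  H: 8
  O: 2

C6H8O2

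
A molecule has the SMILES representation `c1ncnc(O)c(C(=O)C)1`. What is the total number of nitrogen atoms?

Atom tally by fragment:
  pyrimidine ring core → C:4 H:4 N:2
  (− 2 ring H displaced by substituents)
  + OH → O:1 H:1
  + COCH3 → C:2 H:3 O:1
Element totals:
  C: 6
  H: 6
  N: 2
  O: 2

2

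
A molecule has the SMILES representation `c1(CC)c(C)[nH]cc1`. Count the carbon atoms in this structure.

Atom tally by fragment:
  pyrrole ring core → C:4 H:5 N:1
  (− 2 ring H displaced by substituents)
  + C2H5 → C:2 H:5
  + CH3 → C:1 H:3
Element totals:
  C: 7
  H: 11
  N: 1

7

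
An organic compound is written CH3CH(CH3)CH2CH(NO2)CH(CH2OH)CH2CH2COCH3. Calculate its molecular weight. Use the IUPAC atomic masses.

231.29 g/mol

Element totals:
  C: 11
  H: 21
  N: 1
  O: 4
Molecular formula: C11H21NO4.
  M = 11(12.011) + 21(1.008) + 14.007 + 4(15.999)
    = 132.121 + 21.168 + 14.007 + 63.996 = 231.292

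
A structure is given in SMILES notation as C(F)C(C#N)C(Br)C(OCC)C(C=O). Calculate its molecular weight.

Atom tally by fragment:
  FCH2 → C:1 H:2 F:1
  CH(CN) → C:2 H:1 N:1
  CH(Br) → C:1 H:1 Br:1
  CH(OC2H5) → C:3 H:6 O:1
  CH2CHO → C:2 H:3 O:1
Element totals:
  C: 9
  H: 13
  Br: 1
  F: 1
  N: 1
  O: 2
Molecular formula: C9H13BrFNO2.
  M = 9(12.011) + 13(1.008) + 79.904 + 18.998 + 14.007 + 2(15.999)
    = 108.099 + 13.104 + 79.904 + 18.998 + 14.007 + 31.998 = 266.110

266.11 g/mol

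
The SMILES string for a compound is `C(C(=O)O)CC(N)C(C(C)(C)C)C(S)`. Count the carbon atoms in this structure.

Atom tally by fragment:
  HOOCCH2 → C:2 H:3 O:2
  CH2 → C:1 H:2
  CH(NH2) → C:1 H:3 N:1
  CH(C(CH3)3) → C:5 H:10
  CH2SH → C:1 H:3 S:1
Element totals:
  C: 10
  H: 21
  N: 1
  O: 2
  S: 1

10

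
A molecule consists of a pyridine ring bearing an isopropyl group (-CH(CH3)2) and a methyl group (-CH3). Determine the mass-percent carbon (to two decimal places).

79.95%

Atom tally by fragment:
  pyridine ring core → C:5 H:5 N:1
  (− 2 ring H displaced by substituents)
  + CH(CH3)2 → C:3 H:7
  + CH3 → C:1 H:3
Element totals:
  C: 9
  H: 13
  N: 1
Molecular formula: C9H13N.
Molar mass = 135.210 g/mol.
Mass from C: 9 × 12.011 = 108.099 g/mol.
%C = 108.099 / 135.210 × 100 = 79.95%.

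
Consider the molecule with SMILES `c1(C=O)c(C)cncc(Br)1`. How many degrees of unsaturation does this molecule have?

Atom tally by fragment:
  pyridine ring core → C:5 H:5 N:1
  (− 3 ring H displaced by substituents)
  + CHO → C:1 H:1 O:1
  + CH3 → C:1 H:3
  + Br → Br:1
Element totals:
  C: 7
  H: 6
  Br: 1
  N: 1
  O: 1
Molecular formula: C7H6BrNO.
DoU = (2C + 2 + N − H − X) / 2 = (2·7 + 2 + 1 − 6 − 1) / 2 = 5.

5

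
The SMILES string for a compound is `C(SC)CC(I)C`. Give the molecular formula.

C5H11IS

Atom tally by fragment:
  CH3SCH2 → C:2 H:5 S:1
  CH2 → C:1 H:2
  CH(I) → C:1 H:1 I:1
  CH3 → C:1 H:3
Element totals:
  C: 5
  H: 11
  I: 1
  S: 1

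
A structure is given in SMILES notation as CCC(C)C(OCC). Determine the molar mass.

116.20 g/mol

Atom tally by fragment:
  CH3 → C:1 H:3
  CH2 → C:1 H:2
  CH(CH3) → C:2 H:4
  CH2OC2H5 → C:3 H:7 O:1
Element totals:
  C: 7
  H: 16
  O: 1
Molecular formula: C7H16O.
  M = 7(12.011) + 16(1.008) + 15.999
    = 84.077 + 16.128 + 15.999 = 116.204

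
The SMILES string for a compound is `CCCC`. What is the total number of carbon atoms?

Atom tally by fragment:
  CH3 → C:1 H:3
  CH2 → C:1 H:2
  CH2 → C:1 H:2
  CH3 → C:1 H:3
Element totals:
  C: 4
  H: 10

4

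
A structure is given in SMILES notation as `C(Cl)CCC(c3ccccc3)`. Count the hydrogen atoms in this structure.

Atom tally by fragment:
  ClCH2 → C:1 H:2 Cl:1
  CH2 → C:1 H:2
  CH2 → C:1 H:2
  CH2C6H5 → C:7 H:7
Element totals:
  C: 10
  H: 13
  Cl: 1

13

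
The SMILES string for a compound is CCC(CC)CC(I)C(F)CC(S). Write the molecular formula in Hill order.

C10H20FIS

Atom tally by fragment:
  CH3 → C:1 H:3
  CH2 → C:1 H:2
  CH(C2H5) → C:3 H:6
  CH2 → C:1 H:2
  CH(I) → C:1 H:1 I:1
  CH(F) → C:1 H:1 F:1
  CH2 → C:1 H:2
  CH2SH → C:1 H:3 S:1
Element totals:
  C: 10
  H: 20
  F: 1
  I: 1
  S: 1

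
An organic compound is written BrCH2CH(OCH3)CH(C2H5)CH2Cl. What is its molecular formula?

C7H14BrClO

Atom tally by fragment:
  BrCH2 → C:1 H:2 Br:1
  CH(OCH3) → C:2 H:4 O:1
  CH(C2H5) → C:3 H:6
  CH2Cl → C:1 H:2 Cl:1
Element totals:
  C: 7
  H: 14
  Br: 1
  Cl: 1
  O: 1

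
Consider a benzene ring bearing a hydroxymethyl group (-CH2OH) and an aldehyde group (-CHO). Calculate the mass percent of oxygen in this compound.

23.50%

Atom tally by fragment:
  benzene ring core → C:6 H:6
  (− 2 ring H displaced by substituents)
  + CH2OH → C:1 H:3 O:1
  + CHO → C:1 H:1 O:1
Element totals:
  C: 8
  H: 8
  O: 2
Molecular formula: C8H8O2.
Molar mass = 136.150 g/mol.
Mass from O: 2 × 15.999 = 31.998 g/mol.
%O = 31.998 / 136.150 × 100 = 23.50%.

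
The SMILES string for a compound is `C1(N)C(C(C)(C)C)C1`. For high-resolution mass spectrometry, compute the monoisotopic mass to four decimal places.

113.1204

Atom tally by fragment:
  cyclopropane ring core → C:3 H:6
  (− 2 ring H displaced by substituents)
  + NH2 → N:1 H:2
  + C(CH3)3 → C:4 H:9
Element totals:
  C: 7
  H: 15
  N: 1
Molecular formula: C7H15N.
  M = 7(12.0) + 15(1.007825) + 14.003074
    = 84.000000 + 15.117375 + 14.003074 = 113.120449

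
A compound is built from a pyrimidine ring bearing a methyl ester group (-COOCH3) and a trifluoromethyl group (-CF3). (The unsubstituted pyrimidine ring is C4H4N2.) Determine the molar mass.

206.12 g/mol

Atom tally by fragment:
  pyrimidine ring core → C:4 H:4 N:2
  (− 2 ring H displaced by substituents)
  + COOCH3 → C:2 H:3 O:2
  + CF3 → C:1 F:3
Element totals:
  C: 7
  H: 5
  F: 3
  N: 2
  O: 2
Molecular formula: C7H5F3N2O2.
  M = 7(12.011) + 5(1.008) + 3(18.998) + 2(14.007) + 2(15.999)
    = 84.077 + 5.040 + 56.994 + 28.014 + 31.998 = 206.123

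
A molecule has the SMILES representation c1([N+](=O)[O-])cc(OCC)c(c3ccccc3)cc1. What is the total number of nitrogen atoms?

1

Atom tally by fragment:
  benzene ring core → C:6 H:6
  (− 3 ring H displaced by substituents)
  + NO2 → N:1 O:2
  + OC2H5 → C:2 H:5 O:1
  + C6H5 → C:6 H:5
Element totals:
  C: 14
  H: 13
  N: 1
  O: 3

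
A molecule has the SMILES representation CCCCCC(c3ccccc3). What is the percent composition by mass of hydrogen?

Atom tally by fragment:
  CH3 → C:1 H:3
  CH2 → C:1 H:2
  CH2 → C:1 H:2
  CH2 → C:1 H:2
  CH2 → C:1 H:2
  CH2C6H5 → C:7 H:7
Element totals:
  C: 12
  H: 18
Molecular formula: C12H18.
Molar mass = 162.276 g/mol.
Mass from H: 18 × 1.008 = 18.144 g/mol.
%H = 18.144 / 162.276 × 100 = 11.18%.

11.18%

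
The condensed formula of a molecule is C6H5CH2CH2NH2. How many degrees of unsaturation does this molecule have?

Element totals:
  C: 8
  H: 11
  N: 1
Molecular formula: C8H11N.
DoU = (2C + 2 + N − H − X) / 2 = (2·8 + 2 + 1 − 11 − 0) / 2 = 4.

4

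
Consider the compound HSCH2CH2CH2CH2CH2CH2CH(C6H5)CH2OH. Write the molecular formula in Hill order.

C14H22OS

Atom tally by fragment:
  HSCH2 → C:1 H:3 S:1
  CH2 → C:1 H:2
  CH2 → C:1 H:2
  CH2 → C:1 H:2
  CH2 → C:1 H:2
  CH2 → C:1 H:2
  CH(C6H5) → C:7 H:6
  CH2OH → C:1 H:3 O:1
Element totals:
  C: 14
  H: 22
  O: 1
  S: 1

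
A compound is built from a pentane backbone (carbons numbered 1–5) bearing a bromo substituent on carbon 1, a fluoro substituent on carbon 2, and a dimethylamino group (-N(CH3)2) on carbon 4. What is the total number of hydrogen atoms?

Atom tally by fragment:
  BrCH2 → C:1 H:2 Br:1
  CH(F) → C:1 H:1 F:1
  CH2 → C:1 H:2
  CH(N(CH3)2) → C:3 H:7 N:1
  CH3 → C:1 H:3
Element totals:
  C: 7
  H: 15
  Br: 1
  F: 1
  N: 1

15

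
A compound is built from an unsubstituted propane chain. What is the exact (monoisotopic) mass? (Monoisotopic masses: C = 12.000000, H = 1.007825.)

Atom tally by fragment:
  CH3 → C:1 H:3
  CH2 → C:1 H:2
  CH3 → C:1 H:3
Element totals:
  C: 3
  H: 8
Molecular formula: C3H8.
  M = 3(12.0) + 8(1.007825)
    = 36.000000 + 8.062600 = 44.062600

44.0626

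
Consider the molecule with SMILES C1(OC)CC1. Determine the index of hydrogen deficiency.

Atom tally by fragment:
  cyclopropane ring core → C:3 H:6
  (− 1 ring H displaced by substituents)
  + OCH3 → C:1 H:3 O:1
Element totals:
  C: 4
  H: 8
  O: 1
Molecular formula: C4H8O.
DoU = (2C + 2 + N − H − X) / 2 = (2·4 + 2 + 0 − 8 − 0) / 2 = 1.

1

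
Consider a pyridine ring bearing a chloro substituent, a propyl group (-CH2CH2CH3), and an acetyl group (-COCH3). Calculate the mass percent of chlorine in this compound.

Atom tally by fragment:
  pyridine ring core → C:5 H:5 N:1
  (− 3 ring H displaced by substituents)
  + Cl → Cl:1
  + CH2CH2CH3 → C:3 H:7
  + COCH3 → C:2 H:3 O:1
Element totals:
  C: 10
  H: 12
  Cl: 1
  N: 1
  O: 1
Molecular formula: C10H12ClNO.
Molar mass = 197.662 g/mol.
Mass from Cl: 1 × 35.45 = 35.450 g/mol.
%Cl = 35.450 / 197.662 × 100 = 17.93%.

17.93%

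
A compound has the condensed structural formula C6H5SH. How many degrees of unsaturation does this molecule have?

4

Element totals:
  C: 6
  H: 6
  S: 1
Molecular formula: C6H6S.
DoU = (2C + 2 + N − H − X) / 2 = (2·6 + 2 + 0 − 6 − 0) / 2 = 4.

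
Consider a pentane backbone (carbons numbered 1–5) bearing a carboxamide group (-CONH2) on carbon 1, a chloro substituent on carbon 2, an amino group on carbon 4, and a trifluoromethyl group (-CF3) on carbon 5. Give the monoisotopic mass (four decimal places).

232.0590

Atom tally by fragment:
  H2NOCCH2 → C:2 H:4 O:1 N:1
  CH(Cl) → C:1 H:1 Cl:1
  CH2 → C:1 H:2
  CH(NH2) → C:1 H:3 N:1
  CH2CF3 → C:2 H:2 F:3
Element totals:
  C: 7
  H: 12
  Cl: 1
  F: 3
  N: 2
  O: 1
Molecular formula: C7H12ClF3N2O.
  M = 7(12.0) + 12(1.007825) + 34.968853 + 3(18.998403) + 2(14.003074) + 15.994915
    = 84.000000 + 12.093900 + 34.968853 + 56.995209 + 28.006148 + 15.994915 = 232.059025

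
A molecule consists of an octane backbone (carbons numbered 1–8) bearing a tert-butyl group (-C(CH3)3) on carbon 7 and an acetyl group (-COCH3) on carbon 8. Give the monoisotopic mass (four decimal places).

Atom tally by fragment:
  CH3 → C:1 H:3
  CH2 → C:1 H:2
  CH2 → C:1 H:2
  CH2 → C:1 H:2
  CH2 → C:1 H:2
  CH2 → C:1 H:2
  CH(C(CH3)3) → C:5 H:10
  CH2COCH3 → C:3 H:5 O:1
Element totals:
  C: 14
  H: 28
  O: 1
Molecular formula: C14H28O.
  M = 14(12.0) + 28(1.007825) + 15.994915
    = 168.000000 + 28.219100 + 15.994915 = 212.214015

212.2140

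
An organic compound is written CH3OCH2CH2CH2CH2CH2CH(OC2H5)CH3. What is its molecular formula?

Element totals:
  C: 10
  H: 22
  O: 2

C10H22O2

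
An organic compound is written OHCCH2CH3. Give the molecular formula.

Element totals:
  C: 3
  H: 6
  O: 1

C3H6O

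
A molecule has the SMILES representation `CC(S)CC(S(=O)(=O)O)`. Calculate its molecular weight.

170.24 g/mol

Atom tally by fragment:
  CH3 → C:1 H:3
  CH(SH) → C:1 H:2 S:1
  CH2 → C:1 H:2
  CH2SO3H → C:1 H:3 S:1 O:3
Element totals:
  C: 4
  H: 10
  O: 3
  S: 2
Molecular formula: C4H10O3S2.
  M = 4(12.011) + 10(1.008) + 3(15.999) + 2(32.06)
    = 48.044 + 10.080 + 47.997 + 64.120 = 170.241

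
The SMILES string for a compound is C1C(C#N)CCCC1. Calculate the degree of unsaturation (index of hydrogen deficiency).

Atom tally by fragment:
  cyclohexane ring core → C:6 H:12
  (− 1 ring H displaced by substituents)
  + CN → C:1 N:1
Element totals:
  C: 7
  H: 11
  N: 1
Molecular formula: C7H11N.
DoU = (2C + 2 + N − H − X) / 2 = (2·7 + 2 + 1 − 11 − 0) / 2 = 3.

3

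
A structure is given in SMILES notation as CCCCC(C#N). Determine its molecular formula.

C6H11N

Atom tally by fragment:
  CH3 → C:1 H:3
  CH2 → C:1 H:2
  CH2 → C:1 H:2
  CH2 → C:1 H:2
  CH2CN → C:2 H:2 N:1
Element totals:
  C: 6
  H: 11
  N: 1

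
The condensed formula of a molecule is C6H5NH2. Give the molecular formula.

C6H7N

Element totals:
  C: 6
  H: 7
  N: 1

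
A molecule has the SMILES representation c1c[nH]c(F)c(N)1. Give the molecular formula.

C4H5FN2

Atom tally by fragment:
  pyrrole ring core → C:4 H:5 N:1
  (− 2 ring H displaced by substituents)
  + F → F:1
  + NH2 → N:1 H:2
Element totals:
  C: 4
  H: 5
  F: 1
  N: 2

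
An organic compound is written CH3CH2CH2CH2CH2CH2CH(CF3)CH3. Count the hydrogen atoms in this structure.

17

Element totals:
  C: 9
  H: 17
  F: 3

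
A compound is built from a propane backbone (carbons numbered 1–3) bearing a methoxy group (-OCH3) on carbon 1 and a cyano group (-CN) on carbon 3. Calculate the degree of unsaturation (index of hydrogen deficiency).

2

Atom tally by fragment:
  CH3OCH2 → C:2 H:5 O:1
  CH2 → C:1 H:2
  CH2CN → C:2 H:2 N:1
Element totals:
  C: 5
  H: 9
  N: 1
  O: 1
Molecular formula: C5H9NO.
DoU = (2C + 2 + N − H − X) / 2 = (2·5 + 2 + 1 − 9 − 0) / 2 = 2.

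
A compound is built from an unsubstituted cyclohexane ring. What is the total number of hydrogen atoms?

Atom tally by fragment:
  cyclohexane ring core → C:6 H:12
Element totals:
  C: 6
  H: 12

12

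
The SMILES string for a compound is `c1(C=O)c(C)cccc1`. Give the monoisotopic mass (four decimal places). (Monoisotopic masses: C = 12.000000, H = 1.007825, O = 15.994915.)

120.0575

Atom tally by fragment:
  benzene ring core → C:6 H:6
  (− 2 ring H displaced by substituents)
  + CHO → C:1 H:1 O:1
  + CH3 → C:1 H:3
Element totals:
  C: 8
  H: 8
  O: 1
Molecular formula: C8H8O.
  M = 8(12.0) + 8(1.007825) + 15.994915
    = 96.000000 + 8.062600 + 15.994915 = 120.057515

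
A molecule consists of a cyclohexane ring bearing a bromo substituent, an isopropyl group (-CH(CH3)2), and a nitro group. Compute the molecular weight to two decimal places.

Atom tally by fragment:
  cyclohexane ring core → C:6 H:12
  (− 3 ring H displaced by substituents)
  + Br → Br:1
  + CH(CH3)2 → C:3 H:7
  + NO2 → N:1 O:2
Element totals:
  C: 9
  H: 16
  Br: 1
  N: 1
  O: 2
Molecular formula: C9H16BrNO2.
  M = 9(12.011) + 16(1.008) + 79.904 + 14.007 + 2(15.999)
    = 108.099 + 16.128 + 79.904 + 14.007 + 31.998 = 250.136

250.14 g/mol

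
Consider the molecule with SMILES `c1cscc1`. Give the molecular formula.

Atom tally by fragment:
  thiophene ring core → C:4 H:4 S:1
Element totals:
  C: 4
  H: 4
  S: 1

C4H4S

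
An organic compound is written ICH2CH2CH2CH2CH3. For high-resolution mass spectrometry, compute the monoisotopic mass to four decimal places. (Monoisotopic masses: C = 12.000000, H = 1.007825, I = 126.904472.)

197.9905

Atom tally by fragment:
  ICH2 → C:1 H:2 I:1
  CH2 → C:1 H:2
  CH2 → C:1 H:2
  CH2 → C:1 H:2
  CH3 → C:1 H:3
Element totals:
  C: 5
  H: 11
  I: 1
Molecular formula: C5H11I.
  M = 5(12.0) + 11(1.007825) + 126.904472
    = 60.000000 + 11.086075 + 126.904472 = 197.990547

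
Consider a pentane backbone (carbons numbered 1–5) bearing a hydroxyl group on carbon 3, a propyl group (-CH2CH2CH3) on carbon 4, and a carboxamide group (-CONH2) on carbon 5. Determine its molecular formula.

C9H19NO2

Atom tally by fragment:
  CH3 → C:1 H:3
  CH2 → C:1 H:2
  CH(OH) → C:1 H:2 O:1
  CH(CH2CH2CH3) → C:4 H:8
  CH2CONH2 → C:2 H:4 O:1 N:1
Element totals:
  C: 9
  H: 19
  N: 1
  O: 2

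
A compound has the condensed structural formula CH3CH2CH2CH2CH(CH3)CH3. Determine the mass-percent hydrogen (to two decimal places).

16.10%

Element totals:
  C: 7
  H: 16
Molecular formula: C7H16.
Molar mass = 100.205 g/mol.
Mass from H: 16 × 1.008 = 16.128 g/mol.
%H = 16.128 / 100.205 × 100 = 16.10%.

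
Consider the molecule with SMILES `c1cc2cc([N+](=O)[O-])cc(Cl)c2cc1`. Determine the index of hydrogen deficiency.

Atom tally by fragment:
  naphthalene ring system core → C:10 H:8
  (− 2 ring H displaced by substituents)
  + NO2 → N:1 O:2
  + Cl → Cl:1
Element totals:
  C: 10
  H: 6
  Cl: 1
  N: 1
  O: 2
Molecular formula: C10H6ClNO2.
DoU = (2C + 2 + N − H − X) / 2 = (2·10 + 2 + 1 − 6 − 1) / 2 = 8.

8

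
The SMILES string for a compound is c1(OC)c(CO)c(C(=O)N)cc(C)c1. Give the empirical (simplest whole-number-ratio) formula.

Atom tally by fragment:
  benzene ring core → C:6 H:6
  (− 4 ring H displaced by substituents)
  + OCH3 → C:1 H:3 O:1
  + CH2OH → C:1 H:3 O:1
  + CONH2 → C:1 H:2 O:1 N:1
  + CH3 → C:1 H:3
Element totals:
  C: 10
  H: 13
  N: 1
  O: 3
Molecular formula: C10H13NO3.
gcd of subscripts (10, 13, 1, 3) = 1, so the empirical formula equals the molecular formula.

C10H13NO3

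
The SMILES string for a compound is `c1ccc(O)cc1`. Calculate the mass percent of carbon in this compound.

76.57%

Atom tally by fragment:
  benzene ring core → C:6 H:6
  (− 1 ring H displaced by substituents)
  + OH → O:1 H:1
Element totals:
  C: 6
  H: 6
  O: 1
Molecular formula: C6H6O.
Molar mass = 94.113 g/mol.
Mass from C: 6 × 12.011 = 72.066 g/mol.
%C = 72.066 / 94.113 × 100 = 76.57%.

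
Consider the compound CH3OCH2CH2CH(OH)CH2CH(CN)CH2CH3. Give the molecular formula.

Element totals:
  C: 9
  H: 17
  N: 1
  O: 2

C9H17NO2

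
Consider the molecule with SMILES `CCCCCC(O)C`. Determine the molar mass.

Atom tally by fragment:
  CH3 → C:1 H:3
  CH2 → C:1 H:2
  CH2 → C:1 H:2
  CH2 → C:1 H:2
  CH2 → C:1 H:2
  CH(OH) → C:1 H:2 O:1
  CH3 → C:1 H:3
Element totals:
  C: 7
  H: 16
  O: 1
Molecular formula: C7H16O.
  M = 7(12.011) + 16(1.008) + 15.999
    = 84.077 + 16.128 + 15.999 = 116.204

116.20 g/mol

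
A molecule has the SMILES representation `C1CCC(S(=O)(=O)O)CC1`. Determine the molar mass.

Atom tally by fragment:
  cyclohexane ring core → C:6 H:12
  (− 1 ring H displaced by substituents)
  + SO3H → S:1 O:3 H:1
Element totals:
  C: 6
  H: 12
  O: 3
  S: 1
Molecular formula: C6H12O3S.
  M = 6(12.011) + 12(1.008) + 3(15.999) + 32.06
    = 72.066 + 12.096 + 47.997 + 32.060 = 164.219

164.22 g/mol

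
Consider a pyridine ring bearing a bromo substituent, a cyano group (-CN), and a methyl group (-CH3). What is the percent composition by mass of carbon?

Atom tally by fragment:
  pyridine ring core → C:5 H:5 N:1
  (− 3 ring H displaced by substituents)
  + Br → Br:1
  + CN → C:1 N:1
  + CH3 → C:1 H:3
Element totals:
  C: 7
  H: 5
  Br: 1
  N: 2
Molecular formula: C7H5BrN2.
Molar mass = 197.035 g/mol.
Mass from C: 7 × 12.011 = 84.077 g/mol.
%C = 84.077 / 197.035 × 100 = 42.67%.

42.67%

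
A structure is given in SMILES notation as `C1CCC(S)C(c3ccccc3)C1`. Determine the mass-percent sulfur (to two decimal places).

16.67%

Atom tally by fragment:
  cyclohexane ring core → C:6 H:12
  (− 2 ring H displaced by substituents)
  + SH → S:1 H:1
  + C6H5 → C:6 H:5
Element totals:
  C: 12
  H: 16
  S: 1
Molecular formula: C12H16S.
Molar mass = 192.320 g/mol.
Mass from S: 1 × 32.06 = 32.060 g/mol.
%S = 32.060 / 192.320 × 100 = 16.67%.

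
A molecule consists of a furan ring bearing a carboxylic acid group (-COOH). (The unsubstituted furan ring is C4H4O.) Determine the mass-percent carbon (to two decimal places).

Atom tally by fragment:
  furan ring core → C:4 H:4 O:1
  (− 1 ring H displaced by substituents)
  + COOH → C:1 H:1 O:2
Element totals:
  C: 5
  H: 4
  O: 3
Molecular formula: C5H4O3.
Molar mass = 112.084 g/mol.
Mass from C: 5 × 12.011 = 60.055 g/mol.
%C = 60.055 / 112.084 × 100 = 53.58%.

53.58%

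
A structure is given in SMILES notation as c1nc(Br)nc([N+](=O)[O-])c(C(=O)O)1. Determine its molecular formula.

Atom tally by fragment:
  pyrimidine ring core → C:4 H:4 N:2
  (− 3 ring H displaced by substituents)
  + Br → Br:1
  + NO2 → N:1 O:2
  + COOH → C:1 H:1 O:2
Element totals:
  C: 5
  H: 2
  Br: 1
  N: 3
  O: 4

C5H2BrN3O4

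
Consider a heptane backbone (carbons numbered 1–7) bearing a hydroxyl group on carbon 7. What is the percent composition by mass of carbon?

72.35%

Atom tally by fragment:
  CH3 → C:1 H:3
  CH2 → C:1 H:2
  CH2 → C:1 H:2
  CH2 → C:1 H:2
  CH2 → C:1 H:2
  CH2 → C:1 H:2
  CH2OH → C:1 H:3 O:1
Element totals:
  C: 7
  H: 16
  O: 1
Molecular formula: C7H16O.
Molar mass = 116.204 g/mol.
Mass from C: 7 × 12.011 = 84.077 g/mol.
%C = 84.077 / 116.204 × 100 = 72.35%.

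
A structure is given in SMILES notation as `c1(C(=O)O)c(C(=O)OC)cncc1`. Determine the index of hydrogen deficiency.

Atom tally by fragment:
  pyridine ring core → C:5 H:5 N:1
  (− 2 ring H displaced by substituents)
  + COOH → C:1 H:1 O:2
  + COOCH3 → C:2 H:3 O:2
Element totals:
  C: 8
  H: 7
  N: 1
  O: 4
Molecular formula: C8H7NO4.
DoU = (2C + 2 + N − H − X) / 2 = (2·8 + 2 + 1 − 7 − 0) / 2 = 6.

6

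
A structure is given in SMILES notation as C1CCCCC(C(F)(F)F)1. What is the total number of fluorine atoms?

Atom tally by fragment:
  cyclohexane ring core → C:6 H:12
  (− 1 ring H displaced by substituents)
  + CF3 → C:1 F:3
Element totals:
  C: 7
  H: 11
  F: 3

3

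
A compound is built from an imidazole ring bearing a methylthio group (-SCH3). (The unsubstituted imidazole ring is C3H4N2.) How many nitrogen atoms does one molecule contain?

2

Atom tally by fragment:
  imidazole ring core → C:3 H:4 N:2
  (− 1 ring H displaced by substituents)
  + SCH3 → C:1 H:3 S:1
Element totals:
  C: 4
  H: 6
  N: 2
  S: 1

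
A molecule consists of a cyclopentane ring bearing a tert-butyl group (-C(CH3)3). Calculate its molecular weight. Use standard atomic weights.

Atom tally by fragment:
  cyclopentane ring core → C:5 H:10
  (− 1 ring H displaced by substituents)
  + C(CH3)3 → C:4 H:9
Element totals:
  C: 9
  H: 18
Molecular formula: C9H18.
  M = 9(12.011) + 18(1.008)
    = 108.099 + 18.144 = 126.243

126.24 g/mol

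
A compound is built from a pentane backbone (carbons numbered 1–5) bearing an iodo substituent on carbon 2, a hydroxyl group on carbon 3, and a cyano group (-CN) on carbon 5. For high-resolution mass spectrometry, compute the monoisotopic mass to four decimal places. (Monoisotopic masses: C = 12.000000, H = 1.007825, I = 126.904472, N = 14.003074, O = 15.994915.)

238.9807

Atom tally by fragment:
  CH3 → C:1 H:3
  CH(I) → C:1 H:1 I:1
  CH(OH) → C:1 H:2 O:1
  CH2 → C:1 H:2
  CH2CN → C:2 H:2 N:1
Element totals:
  C: 6
  H: 10
  I: 1
  N: 1
  O: 1
Molecular formula: C6H10INO.
  M = 6(12.0) + 10(1.007825) + 126.904472 + 14.003074 + 15.994915
    = 72.000000 + 10.078250 + 126.904472 + 14.003074 + 15.994915 = 238.980711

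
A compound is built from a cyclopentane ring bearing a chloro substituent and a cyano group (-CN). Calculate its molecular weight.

Atom tally by fragment:
  cyclopentane ring core → C:5 H:10
  (− 2 ring H displaced by substituents)
  + Cl → Cl:1
  + CN → C:1 N:1
Element totals:
  C: 6
  H: 8
  Cl: 1
  N: 1
Molecular formula: C6H8ClN.
  M = 6(12.011) + 8(1.008) + 35.45 + 14.007
    = 72.066 + 8.064 + 35.450 + 14.007 = 129.587

129.59 g/mol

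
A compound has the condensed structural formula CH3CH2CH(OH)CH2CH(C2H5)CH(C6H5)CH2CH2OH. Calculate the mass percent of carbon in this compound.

Atom tally by fragment:
  CH3 → C:1 H:3
  CH2 → C:1 H:2
  CH(OH) → C:1 H:2 O:1
  CH2 → C:1 H:2
  CH(C2H5) → C:3 H:6
  CH(C6H5) → C:7 H:6
  CH2CH2OH → C:2 H:5 O:1
Element totals:
  C: 16
  H: 26
  O: 2
Molecular formula: C16H26O2.
Molar mass = 250.382 g/mol.
Mass from C: 16 × 12.011 = 192.176 g/mol.
%C = 192.176 / 250.382 × 100 = 76.75%.

76.75%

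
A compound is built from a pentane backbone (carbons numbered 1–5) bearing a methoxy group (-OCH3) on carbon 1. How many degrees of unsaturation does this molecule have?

Atom tally by fragment:
  CH3OCH2 → C:2 H:5 O:1
  CH2 → C:1 H:2
  CH2 → C:1 H:2
  CH2 → C:1 H:2
  CH3 → C:1 H:3
Element totals:
  C: 6
  H: 14
  O: 1
Molecular formula: C6H14O.
DoU = (2C + 2 + N − H − X) / 2 = (2·6 + 2 + 0 − 14 − 0) / 2 = 0.

0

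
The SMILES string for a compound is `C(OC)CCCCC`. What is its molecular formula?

Atom tally by fragment:
  CH3OCH2 → C:2 H:5 O:1
  CH2 → C:1 H:2
  CH2 → C:1 H:2
  CH2 → C:1 H:2
  CH2 → C:1 H:2
  CH3 → C:1 H:3
Element totals:
  C: 7
  H: 16
  O: 1

C7H16O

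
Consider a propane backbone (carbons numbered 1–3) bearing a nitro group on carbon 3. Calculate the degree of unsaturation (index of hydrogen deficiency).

1

Atom tally by fragment:
  CH3 → C:1 H:3
  CH2 → C:1 H:2
  CH2NO2 → C:1 H:2 N:1 O:2
Element totals:
  C: 3
  H: 7
  N: 1
  O: 2
Molecular formula: C3H7NO2.
DoU = (2C + 2 + N − H − X) / 2 = (2·3 + 2 + 1 − 7 − 0) / 2 = 1.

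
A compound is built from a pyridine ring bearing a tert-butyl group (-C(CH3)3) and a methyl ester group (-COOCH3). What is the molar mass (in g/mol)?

Atom tally by fragment:
  pyridine ring core → C:5 H:5 N:1
  (− 2 ring H displaced by substituents)
  + C(CH3)3 → C:4 H:9
  + COOCH3 → C:2 H:3 O:2
Element totals:
  C: 11
  H: 15
  N: 1
  O: 2
Molecular formula: C11H15NO2.
  M = 11(12.011) + 15(1.008) + 14.007 + 2(15.999)
    = 132.121 + 15.120 + 14.007 + 31.998 = 193.246

193.25 g/mol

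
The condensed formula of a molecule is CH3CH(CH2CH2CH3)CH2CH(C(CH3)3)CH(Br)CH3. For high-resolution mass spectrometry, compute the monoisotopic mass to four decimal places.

Element totals:
  C: 13
  H: 27
  Br: 1
Molecular formula: C13H27Br.
  M = 13(12.0) + 27(1.007825) + 78.918338
    = 156.000000 + 27.211275 + 78.918338 = 262.129613

262.1296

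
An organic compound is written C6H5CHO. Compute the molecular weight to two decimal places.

Atom tally by fragment:
  benzene ring core → C:6 H:6
  (− 1 ring H displaced by substituents)
  + CHO → C:1 H:1 O:1
Element totals:
  C: 7
  H: 6
  O: 1
Molecular formula: C7H6O.
  M = 7(12.011) + 6(1.008) + 15.999
    = 84.077 + 6.048 + 15.999 = 106.124

106.12 g/mol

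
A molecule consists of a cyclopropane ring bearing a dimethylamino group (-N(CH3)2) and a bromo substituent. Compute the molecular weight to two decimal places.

164.05 g/mol

Atom tally by fragment:
  cyclopropane ring core → C:3 H:6
  (− 2 ring H displaced by substituents)
  + N(CH3)2 → N:1 C:2 H:6
  + Br → Br:1
Element totals:
  C: 5
  H: 10
  Br: 1
  N: 1
Molecular formula: C5H10BrN.
  M = 5(12.011) + 10(1.008) + 79.904 + 14.007
    = 60.055 + 10.080 + 79.904 + 14.007 = 164.046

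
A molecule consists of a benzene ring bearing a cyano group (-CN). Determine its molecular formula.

Atom tally by fragment:
  benzene ring core → C:6 H:6
  (− 1 ring H displaced by substituents)
  + CN → C:1 N:1
Element totals:
  C: 7
  H: 5
  N: 1

C7H5N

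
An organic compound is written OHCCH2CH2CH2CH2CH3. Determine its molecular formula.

C6H12O

Atom tally by fragment:
  OHCCH2 → C:2 H:3 O:1
  CH2 → C:1 H:2
  CH2 → C:1 H:2
  CH2 → C:1 H:2
  CH3 → C:1 H:3
Element totals:
  C: 6
  H: 12
  O: 1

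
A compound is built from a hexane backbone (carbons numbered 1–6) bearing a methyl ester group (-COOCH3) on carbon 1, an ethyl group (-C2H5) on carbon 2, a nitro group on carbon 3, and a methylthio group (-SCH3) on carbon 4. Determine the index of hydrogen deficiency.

2

Atom tally by fragment:
  CH3OOCCH2 → C:3 H:5 O:2
  CH(C2H5) → C:3 H:6
  CH(NO2) → C:1 H:1 N:1 O:2
  CH(SCH3) → C:2 H:4 S:1
  CH2 → C:1 H:2
  CH3 → C:1 H:3
Element totals:
  C: 11
  H: 21
  N: 1
  O: 4
  S: 1
Molecular formula: C11H21NO4S.
DoU = (2C + 2 + N − H − X) / 2 = (2·11 + 2 + 1 − 21 − 0) / 2 = 2.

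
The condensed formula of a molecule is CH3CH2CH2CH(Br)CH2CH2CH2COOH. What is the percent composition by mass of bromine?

Atom tally by fragment:
  CH3 → C:1 H:3
  CH2 → C:1 H:2
  CH2 → C:1 H:2
  CH(Br) → C:1 H:1 Br:1
  CH2 → C:1 H:2
  CH2 → C:1 H:2
  CH2COOH → C:2 H:3 O:2
Element totals:
  C: 8
  H: 15
  Br: 1
  O: 2
Molecular formula: C8H15BrO2.
Molar mass = 223.110 g/mol.
Mass from Br: 1 × 79.904 = 79.904 g/mol.
%Br = 79.904 / 223.110 × 100 = 35.81%.

35.81%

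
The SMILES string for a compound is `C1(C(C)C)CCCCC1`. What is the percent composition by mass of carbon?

Atom tally by fragment:
  cyclohexane ring core → C:6 H:12
  (− 1 ring H displaced by substituents)
  + CH(CH3)2 → C:3 H:7
Element totals:
  C: 9
  H: 18
Molecular formula: C9H18.
Molar mass = 126.243 g/mol.
Mass from C: 9 × 12.011 = 108.099 g/mol.
%C = 108.099 / 126.243 × 100 = 85.63%.

85.63%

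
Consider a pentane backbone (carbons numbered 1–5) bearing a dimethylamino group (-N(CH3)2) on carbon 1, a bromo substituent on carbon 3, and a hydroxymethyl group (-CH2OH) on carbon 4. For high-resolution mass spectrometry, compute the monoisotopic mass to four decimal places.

Atom tally by fragment:
  (CH3)2NCH2 → C:3 H:8 N:1
  CH2 → C:1 H:2
  CH(Br) → C:1 H:1 Br:1
  CH(CH2OH) → C:2 H:4 O:1
  CH3 → C:1 H:3
Element totals:
  C: 8
  H: 18
  Br: 1
  N: 1
  O: 1
Molecular formula: C8H18BrNO.
  M = 8(12.0) + 18(1.007825) + 78.918338 + 14.003074 + 15.994915
    = 96.000000 + 18.140850 + 78.918338 + 14.003074 + 15.994915 = 223.057177

223.0572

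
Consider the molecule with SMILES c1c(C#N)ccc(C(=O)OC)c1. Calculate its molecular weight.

Atom tally by fragment:
  benzene ring core → C:6 H:6
  (− 2 ring H displaced by substituents)
  + CN → C:1 N:1
  + COOCH3 → C:2 H:3 O:2
Element totals:
  C: 9
  H: 7
  N: 1
  O: 2
Molecular formula: C9H7NO2.
  M = 9(12.011) + 7(1.008) + 14.007 + 2(15.999)
    = 108.099 + 7.056 + 14.007 + 31.998 = 161.160

161.16 g/mol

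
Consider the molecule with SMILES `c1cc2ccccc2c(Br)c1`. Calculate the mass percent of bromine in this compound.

Atom tally by fragment:
  naphthalene ring system core → C:10 H:8
  (− 1 ring H displaced by substituents)
  + Br → Br:1
Element totals:
  C: 10
  H: 7
  Br: 1
Molecular formula: C10H7Br.
Molar mass = 207.070 g/mol.
Mass from Br: 1 × 79.904 = 79.904 g/mol.
%Br = 79.904 / 207.070 × 100 = 38.59%.

38.59%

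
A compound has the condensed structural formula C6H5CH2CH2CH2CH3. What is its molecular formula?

Atom tally by fragment:
  C6H5CH2 → C:7 H:7
  CH2 → C:1 H:2
  CH2 → C:1 H:2
  CH3 → C:1 H:3
Element totals:
  C: 10
  H: 14

C10H14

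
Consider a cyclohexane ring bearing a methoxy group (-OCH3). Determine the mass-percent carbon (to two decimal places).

73.63%

Atom tally by fragment:
  cyclohexane ring core → C:6 H:12
  (− 1 ring H displaced by substituents)
  + OCH3 → C:1 H:3 O:1
Element totals:
  C: 7
  H: 14
  O: 1
Molecular formula: C7H14O.
Molar mass = 114.188 g/mol.
Mass from C: 7 × 12.011 = 84.077 g/mol.
%C = 84.077 / 114.188 × 100 = 73.63%.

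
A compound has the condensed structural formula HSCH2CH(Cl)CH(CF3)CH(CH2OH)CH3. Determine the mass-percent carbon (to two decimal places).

35.52%

Atom tally by fragment:
  HSCH2 → C:1 H:3 S:1
  CH(Cl) → C:1 H:1 Cl:1
  CH(CF3) → C:2 H:1 F:3
  CH(CH2OH) → C:2 H:4 O:1
  CH3 → C:1 H:3
Element totals:
  C: 7
  H: 12
  Cl: 1
  F: 3
  O: 1
  S: 1
Molecular formula: C7H12ClF3OS.
Molar mass = 236.676 g/mol.
Mass from C: 7 × 12.011 = 84.077 g/mol.
%C = 84.077 / 236.676 × 100 = 35.52%.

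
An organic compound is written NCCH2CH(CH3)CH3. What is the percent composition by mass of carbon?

Element totals:
  C: 5
  H: 9
  N: 1
Molecular formula: C5H9N.
Molar mass = 83.134 g/mol.
Mass from C: 5 × 12.011 = 60.055 g/mol.
%C = 60.055 / 83.134 × 100 = 72.24%.

72.24%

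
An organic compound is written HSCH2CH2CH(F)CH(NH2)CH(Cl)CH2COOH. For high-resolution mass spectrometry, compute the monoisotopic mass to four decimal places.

Atom tally by fragment:
  HSCH2 → C:1 H:3 S:1
  CH2 → C:1 H:2
  CH(F) → C:1 H:1 F:1
  CH(NH2) → C:1 H:3 N:1
  CH(Cl) → C:1 H:1 Cl:1
  CH2COOH → C:2 H:3 O:2
Element totals:
  C: 7
  H: 13
  Cl: 1
  F: 1
  N: 1
  O: 2
  S: 1
Molecular formula: C7H13ClFNO2S.
  M = 7(12.0) + 13(1.007825) + 34.968853 + 18.998403 + 14.003074 + 2(15.994915) + 31.972071
    = 84.000000 + 13.101725 + 34.968853 + 18.998403 + 14.003074 + 31.989830 + 31.972071 = 229.033956

229.0340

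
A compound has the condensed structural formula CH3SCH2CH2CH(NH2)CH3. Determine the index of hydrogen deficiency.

0

Atom tally by fragment:
  CH3SCH2 → C:2 H:5 S:1
  CH2 → C:1 H:2
  CH(NH2) → C:1 H:3 N:1
  CH3 → C:1 H:3
Element totals:
  C: 5
  H: 13
  N: 1
  S: 1
Molecular formula: C5H13NS.
DoU = (2C + 2 + N − H − X) / 2 = (2·5 + 2 + 1 − 13 − 0) / 2 = 0.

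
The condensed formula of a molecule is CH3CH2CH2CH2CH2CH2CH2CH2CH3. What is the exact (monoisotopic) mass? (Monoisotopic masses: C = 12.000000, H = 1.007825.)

128.1565

Atom tally by fragment:
  CH3 → C:1 H:3
  CH2 → C:1 H:2
  CH2 → C:1 H:2
  CH2 → C:1 H:2
  CH2 → C:1 H:2
  CH2 → C:1 H:2
  CH2 → C:1 H:2
  CH2 → C:1 H:2
  CH3 → C:1 H:3
Element totals:
  C: 9
  H: 20
Molecular formula: C9H20.
  M = 9(12.0) + 20(1.007825)
    = 108.000000 + 20.156500 = 128.156500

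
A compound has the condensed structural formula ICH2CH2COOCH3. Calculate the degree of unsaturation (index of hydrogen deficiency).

Atom tally by fragment:
  ICH2 → C:1 H:2 I:1
  CH2COOCH3 → C:3 H:5 O:2
Element totals:
  C: 4
  H: 7
  I: 1
  O: 2
Molecular formula: C4H7IO2.
DoU = (2C + 2 + N − H − X) / 2 = (2·4 + 2 + 0 − 7 − 1) / 2 = 1.

1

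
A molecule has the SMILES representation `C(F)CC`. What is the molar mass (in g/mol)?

Atom tally by fragment:
  FCH2 → C:1 H:2 F:1
  CH2 → C:1 H:2
  CH3 → C:1 H:3
Element totals:
  C: 3
  H: 7
  F: 1
Molecular formula: C3H7F.
  M = 3(12.011) + 7(1.008) + 18.998
    = 36.033 + 7.056 + 18.998 = 62.087

62.09 g/mol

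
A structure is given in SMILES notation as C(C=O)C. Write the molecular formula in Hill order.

C3H6O

Atom tally by fragment:
  OHCCH2 → C:2 H:3 O:1
  CH3 → C:1 H:3
Element totals:
  C: 3
  H: 6
  O: 1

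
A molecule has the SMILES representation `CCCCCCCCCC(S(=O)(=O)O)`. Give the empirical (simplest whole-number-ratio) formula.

Atom tally by fragment:
  CH3 → C:1 H:3
  CH2 → C:1 H:2
  CH2 → C:1 H:2
  CH2 → C:1 H:2
  CH2 → C:1 H:2
  CH2 → C:1 H:2
  CH2 → C:1 H:2
  CH2 → C:1 H:2
  CH2 → C:1 H:2
  CH2SO3H → C:1 H:3 S:1 O:3
Element totals:
  C: 10
  H: 22
  O: 3
  S: 1
Molecular formula: C10H22O3S.
gcd of subscripts (10, 22, 3, 1) = 1, so the empirical formula equals the molecular formula.

C10H22O3S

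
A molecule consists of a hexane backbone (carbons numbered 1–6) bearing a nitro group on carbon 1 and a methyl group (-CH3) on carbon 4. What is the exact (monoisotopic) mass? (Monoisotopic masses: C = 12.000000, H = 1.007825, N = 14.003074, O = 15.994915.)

145.1103

Atom tally by fragment:
  O2NCH2 → C:1 H:2 N:1 O:2
  CH2 → C:1 H:2
  CH2 → C:1 H:2
  CH(CH3) → C:2 H:4
  CH2 → C:1 H:2
  CH3 → C:1 H:3
Element totals:
  C: 7
  H: 15
  N: 1
  O: 2
Molecular formula: C7H15NO2.
  M = 7(12.0) + 15(1.007825) + 14.003074 + 2(15.994915)
    = 84.000000 + 15.117375 + 14.003074 + 31.989830 = 145.110279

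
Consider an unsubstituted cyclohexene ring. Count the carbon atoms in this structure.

6

Atom tally by fragment:
  cyclohexene ring core → C:6 H:10
Element totals:
  C: 6
  H: 10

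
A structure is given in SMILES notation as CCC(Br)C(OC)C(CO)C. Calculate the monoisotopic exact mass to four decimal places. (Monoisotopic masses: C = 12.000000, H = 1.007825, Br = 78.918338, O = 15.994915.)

224.0412

Atom tally by fragment:
  CH3 → C:1 H:3
  CH2 → C:1 H:2
  CH(Br) → C:1 H:1 Br:1
  CH(OCH3) → C:2 H:4 O:1
  CH(CH2OH) → C:2 H:4 O:1
  CH3 → C:1 H:3
Element totals:
  C: 8
  H: 17
  Br: 1
  O: 2
Molecular formula: C8H17BrO2.
  M = 8(12.0) + 17(1.007825) + 78.918338 + 2(15.994915)
    = 96.000000 + 17.133025 + 78.918338 + 31.989830 = 224.041193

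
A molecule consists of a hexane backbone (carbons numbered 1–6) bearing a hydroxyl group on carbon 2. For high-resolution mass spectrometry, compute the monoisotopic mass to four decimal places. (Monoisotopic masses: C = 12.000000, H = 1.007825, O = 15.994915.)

102.1045

Atom tally by fragment:
  CH3 → C:1 H:3
  CH(OH) → C:1 H:2 O:1
  CH2 → C:1 H:2
  CH2 → C:1 H:2
  CH2 → C:1 H:2
  CH3 → C:1 H:3
Element totals:
  C: 6
  H: 14
  O: 1
Molecular formula: C6H14O.
  M = 6(12.0) + 14(1.007825) + 15.994915
    = 72.000000 + 14.109550 + 15.994915 = 102.104465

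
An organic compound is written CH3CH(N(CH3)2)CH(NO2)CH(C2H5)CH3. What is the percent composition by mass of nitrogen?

Atom tally by fragment:
  CH3 → C:1 H:3
  CH(N(CH3)2) → C:3 H:7 N:1
  CH(NO2) → C:1 H:1 N:1 O:2
  CH(C2H5) → C:3 H:6
  CH3 → C:1 H:3
Element totals:
  C: 9
  H: 20
  N: 2
  O: 2
Molecular formula: C9H20N2O2.
Molar mass = 188.271 g/mol.
Mass from N: 2 × 14.007 = 28.014 g/mol.
%N = 28.014 / 188.271 × 100 = 14.88%.

14.88%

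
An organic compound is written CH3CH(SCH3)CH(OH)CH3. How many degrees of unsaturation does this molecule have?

Atom tally by fragment:
  CH3 → C:1 H:3
  CH(SCH3) → C:2 H:4 S:1
  CH(OH) → C:1 H:2 O:1
  CH3 → C:1 H:3
Element totals:
  C: 5
  H: 12
  O: 1
  S: 1
Molecular formula: C5H12OS.
DoU = (2C + 2 + N − H − X) / 2 = (2·5 + 2 + 0 − 12 − 0) / 2 = 0.

0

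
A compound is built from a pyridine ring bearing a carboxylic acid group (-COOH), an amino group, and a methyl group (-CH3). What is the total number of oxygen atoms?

Atom tally by fragment:
  pyridine ring core → C:5 H:5 N:1
  (− 3 ring H displaced by substituents)
  + COOH → C:1 H:1 O:2
  + NH2 → N:1 H:2
  + CH3 → C:1 H:3
Element totals:
  C: 7
  H: 8
  N: 2
  O: 2

2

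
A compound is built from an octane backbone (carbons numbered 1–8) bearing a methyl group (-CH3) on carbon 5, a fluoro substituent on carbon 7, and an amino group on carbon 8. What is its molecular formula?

Atom tally by fragment:
  CH3 → C:1 H:3
  CH2 → C:1 H:2
  CH2 → C:1 H:2
  CH2 → C:1 H:2
  CH(CH3) → C:2 H:4
  CH2 → C:1 H:2
  CH(F) → C:1 H:1 F:1
  CH2NH2 → C:1 H:4 N:1
Element totals:
  C: 9
  H: 20
  F: 1
  N: 1

C9H20FN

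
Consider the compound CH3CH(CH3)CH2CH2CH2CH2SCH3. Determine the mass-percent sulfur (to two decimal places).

Atom tally by fragment:
  CH3 → C:1 H:3
  CH(CH3) → C:2 H:4
  CH2 → C:1 H:2
  CH2 → C:1 H:2
  CH2 → C:1 H:2
  CH2SCH3 → C:2 H:5 S:1
Element totals:
  C: 8
  H: 18
  S: 1
Molecular formula: C8H18S.
Molar mass = 146.292 g/mol.
Mass from S: 1 × 32.06 = 32.060 g/mol.
%S = 32.060 / 146.292 × 100 = 21.92%.

21.92%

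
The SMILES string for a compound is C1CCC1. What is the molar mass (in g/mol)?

Atom tally by fragment:
  cyclobutane ring core → C:4 H:8
Element totals:
  C: 4
  H: 8
Molecular formula: C4H8.
  M = 4(12.011) + 8(1.008)
    = 48.044 + 8.064 = 56.108

56.11 g/mol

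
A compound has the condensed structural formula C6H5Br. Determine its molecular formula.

Atom tally by fragment:
  benzene ring core → C:6 H:6
  (− 1 ring H displaced by substituents)
  + Br → Br:1
Element totals:
  C: 6
  H: 5
  Br: 1

C6H5Br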